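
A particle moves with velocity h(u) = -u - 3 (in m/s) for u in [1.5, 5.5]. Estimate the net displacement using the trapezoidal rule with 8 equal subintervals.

Δu = (5.5 − 1.5)/8 = 0.5.
h(1.5) = -4.5, h(2) = -5, h(2.5) = -5.5, h(3) = -6, h(3.5) = -6.5, h(4) = -7, h(4.5) = -7.5, h(5) = -8, h(5.5) = -8.5.
T_8 = (Δu/2)·[h(u_0) + 2h(u_1) + ... + 2h(u_{7}) + h(u_8)].
Sum = -26.

-26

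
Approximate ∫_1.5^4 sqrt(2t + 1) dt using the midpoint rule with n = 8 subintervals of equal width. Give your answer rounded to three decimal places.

6.334

Δt = (4 − 1.5)/8 = 0.3125.
Midpoints: 1.65625, 1.96875, 2.28125, 2.59375, 2.90625, 3.21875, 3.53125, 3.84375.
f(1.65625) ≈ 2.077, f(1.96875) ≈ 2.222, f(2.28125) ≈ 2.358, f(2.59375) ≈ 2.487, f(2.90625) ≈ 2.610, f(3.21875) ≈ 2.727, f(3.53125) ≈ 2.839, f(3.84375) ≈ 2.947.
Sum = Δt · [f(1.65625) + f(1.96875) + f(2.28125) + ...].
Sum ≈ 6.334.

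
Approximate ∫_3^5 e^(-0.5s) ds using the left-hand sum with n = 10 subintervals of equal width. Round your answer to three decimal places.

Δs = (5 − 3)/10 = 0.2.
Left endpoints: 3, 3.2, 3.4, 3.6, 3.8, 4, 4.2, 4.4, 4.6, 4.8.
f(3) ≈ 0.223, f(3.2) ≈ 0.202, f(3.4) ≈ 0.183, f(3.6) ≈ 0.165, f(3.8) ≈ 0.150, f(4) ≈ 0.135, f(4.2) ≈ 0.122, f(4.4) ≈ 0.111, f(4.6) ≈ 0.100, f(4.8) ≈ 0.091.
Sum = Δs · [f(3) + f(3.2) + f(3.4) + ...].
Sum ≈ 0.296.

0.296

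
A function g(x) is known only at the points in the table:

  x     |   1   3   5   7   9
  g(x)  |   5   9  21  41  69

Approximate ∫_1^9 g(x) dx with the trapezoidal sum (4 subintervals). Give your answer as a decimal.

216

Δx = 2.
T_4 = (2/2)·[5 + 2·9 + 2·21 + 2·41 + 69] = 216.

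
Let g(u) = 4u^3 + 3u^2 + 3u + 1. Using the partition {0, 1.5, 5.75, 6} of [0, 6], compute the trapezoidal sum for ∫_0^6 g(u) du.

Subinterval widths: 1.5, 4.25, 0.25.
g(0) = 1, g(1.5) = 25.75, g(5.75) = 877.875, g(6) = 991.
On each subinterval the trapezoid contributes (Δu_i/2)·[g(u_{i-1}) + g(u_i)].
Sum = 2173.875.

2173.875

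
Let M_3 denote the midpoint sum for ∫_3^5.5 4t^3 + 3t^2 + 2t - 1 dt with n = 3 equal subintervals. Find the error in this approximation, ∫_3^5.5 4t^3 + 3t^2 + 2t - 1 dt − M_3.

Exact integral: ∫_3^5.5 f(t) dt = 992.1875.
M_3 = 984.375.
Error = 992.1875 − 984.375 = 7.8125.

7.8125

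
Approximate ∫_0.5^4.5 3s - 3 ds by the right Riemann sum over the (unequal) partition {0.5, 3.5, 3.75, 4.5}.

32.4375

Subinterval widths: 3, 0.25, 0.75.
Right endpoints: 3.5, 3.75, 4.5.
f(3.5) = 7.5, f(3.75) = 8.25, f(4.5) = 10.5.
Sum = Σ Δs_i · f(s_i).
Sum = 32.4375.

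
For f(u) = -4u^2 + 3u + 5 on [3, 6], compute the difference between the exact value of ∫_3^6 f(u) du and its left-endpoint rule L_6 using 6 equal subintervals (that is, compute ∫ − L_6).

-24.25

Exact integral: ∫_3^6 f(u) du = -196.5.
L_6 = -172.25.
Error = -196.5 − (-172.25) = -24.25.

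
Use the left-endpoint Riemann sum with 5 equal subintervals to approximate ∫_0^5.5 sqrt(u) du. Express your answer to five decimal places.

Δu = (5.5 − 0)/5 = 1.1.
Left endpoints: 0, 1.1, 2.2, 3.3, 4.4.
f(0) ≈ 0.00000, f(1.1) ≈ 1.04881, f(2.2) ≈ 1.48324, f(3.3) ≈ 1.81659, f(4.4) ≈ 2.09762.
Sum = Δu · [f(0) + f(1.1) + f(2.2) + f(3.3) + f(4.4)].
Sum ≈ 7.09088.

7.09088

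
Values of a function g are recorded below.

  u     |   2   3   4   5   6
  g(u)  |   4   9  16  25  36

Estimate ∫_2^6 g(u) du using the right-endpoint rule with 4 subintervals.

Δu = 1.
Sum = 1·[9 + 16 + 25 + 36] = 86.

86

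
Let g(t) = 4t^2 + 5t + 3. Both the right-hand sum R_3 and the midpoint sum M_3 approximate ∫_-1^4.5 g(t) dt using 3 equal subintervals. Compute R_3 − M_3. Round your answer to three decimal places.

114.278

R_3 ≈ 295.57407.
M_3 ≈ 181.29630.
R_3 − M_3 ≈ 114.278.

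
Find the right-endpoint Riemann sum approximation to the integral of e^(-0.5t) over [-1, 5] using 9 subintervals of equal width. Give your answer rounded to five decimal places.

2.64002

Δt = (5 − (-1))/9 = 2/3.
Right endpoints: -1/3, 1/3, 1, 5/3, 7/3, 3, 11/3, 13/3, 5.
f(-1/3) ≈ 1.18136, f(1/3) ≈ 0.84648, f(1) ≈ 0.60653, f(5/3) ≈ 0.43460, f(7/3) ≈ 0.31140, f(3) ≈ 0.22313, f(11/3) ≈ 0.15988, f(13/3) ≈ 0.11456, f(5) ≈ 0.08208.
Sum = Δt · [f(-1/3) + f(1/3) + f(1) + ...].
Sum ≈ 2.64002.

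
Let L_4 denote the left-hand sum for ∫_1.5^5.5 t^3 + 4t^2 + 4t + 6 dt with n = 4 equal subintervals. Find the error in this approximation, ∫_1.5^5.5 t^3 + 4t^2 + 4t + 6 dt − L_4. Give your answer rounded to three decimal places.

135.833

Exact integral: ∫_1.5^5.5 f(t) dt ≈ 524.83333.
L_4 = 389.
Error ≈ 524.83333 − 389 ≈ 135.833.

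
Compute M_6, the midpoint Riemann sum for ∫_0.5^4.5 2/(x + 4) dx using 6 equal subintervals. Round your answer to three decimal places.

Δx = (4.5 − 0.5)/6 = 2/3.
Midpoints: 5/6, 1.5, 13/6, 17/6, 3.5, 25/6.
f(5/6) = 12/29, f(1.5) = 4/11, f(13/6) = 12/37, f(17/6) = 12/41, f(3.5) = 4/15, f(25/6) = 12/49.
Sum = Δx · [f(5/6) + f(1.5) + f(13/6) + ...].
Sum ≈ 1.271.

1.271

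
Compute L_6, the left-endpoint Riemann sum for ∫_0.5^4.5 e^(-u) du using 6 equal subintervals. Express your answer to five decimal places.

0.81579

Δu = (4.5 − 0.5)/6 = 2/3.
Left endpoints: 0.5, 7/6, 11/6, 2.5, 19/6, 23/6.
f(0.5) ≈ 0.60653, f(7/6) ≈ 0.31140, f(11/6) ≈ 0.15988, f(2.5) ≈ 0.08208, f(19/6) ≈ 0.04214, f(23/6) ≈ 0.02164.
Sum = Δu · [f(0.5) + f(7/6) + f(11/6) + ...].
Sum ≈ 0.81579.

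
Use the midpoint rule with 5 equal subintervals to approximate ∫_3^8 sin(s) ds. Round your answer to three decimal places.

-0.881

Δs = (8 − 3)/5 = 1.
Midpoints: 3.5, 4.5, 5.5, 6.5, 7.5.
f(3.5) ≈ -0.351, f(4.5) ≈ -0.978, f(5.5) ≈ -0.706, f(6.5) ≈ 0.215, f(7.5) ≈ 0.938.
Sum = Δs · [f(3.5) + f(4.5) + f(5.5) + f(6.5) + f(7.5)].
Sum ≈ -0.881.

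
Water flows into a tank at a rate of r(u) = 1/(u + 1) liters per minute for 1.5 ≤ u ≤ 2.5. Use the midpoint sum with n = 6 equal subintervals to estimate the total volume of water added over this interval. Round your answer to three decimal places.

0.336

Δu = (2.5 − 1.5)/6 = 1/6.
Midpoints: 19/12, 1.75, 23/12, 25/12, 2.25, 29/12.
r(19/12) = 12/31, r(1.75) = 4/11, r(23/12) = 12/35, r(25/12) = 12/37, r(2.25) = 4/13, r(29/12) = 12/41.
Sum = Δu · [r(19/12) + r(1.75) + r(23/12) + ...].
Sum ≈ 0.336.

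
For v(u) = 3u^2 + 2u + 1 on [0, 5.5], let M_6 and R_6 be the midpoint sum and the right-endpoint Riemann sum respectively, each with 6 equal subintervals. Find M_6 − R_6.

M_6 ≈ 200.96961806.
R_6 ≈ 251.07118056.
M_6 − R_6 = -50.1015625.

-50.1015625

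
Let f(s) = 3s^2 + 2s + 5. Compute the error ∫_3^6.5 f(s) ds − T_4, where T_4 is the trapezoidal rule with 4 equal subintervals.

-1.33984375

Exact integral: ∫_3^6.5 f(s) ds = 298.375.
T_4 = 299.71484375.
Error = 298.375 − 299.71484375 = -1.33984375.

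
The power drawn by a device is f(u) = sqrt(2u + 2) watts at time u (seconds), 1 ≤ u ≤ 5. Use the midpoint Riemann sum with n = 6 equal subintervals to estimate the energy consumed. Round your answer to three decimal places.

Δu = (5 − 1)/6 = 2/3.
Midpoints: 4/3, 2, 8/3, 10/3, 4, 14/3.
f(4/3) ≈ 2.160, f(2) ≈ 2.449, f(8/3) ≈ 2.708, f(10/3) ≈ 2.944, f(4) ≈ 3.162, f(14/3) ≈ 3.367.
Sum = Δu · [f(4/3) + f(2) + f(8/3) + ...].
Sum ≈ 11.194.

11.194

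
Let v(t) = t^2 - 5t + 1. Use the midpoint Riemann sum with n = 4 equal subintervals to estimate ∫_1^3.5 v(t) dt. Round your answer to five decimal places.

-11.74805

Δt = (3.5 − 1)/4 = 0.625.
Midpoints: 1.3125, 1.9375, 2.5625, 3.1875.
v(1.3125) = -3.83984375, v(1.9375) = -4.93359375, v(2.5625) = -5.24609375, v(3.1875) = -4.77734375.
Sum = Δt · [v(1.3125) + v(1.9375) + v(2.5625) + v(3.1875)].
Sum ≈ -11.74805.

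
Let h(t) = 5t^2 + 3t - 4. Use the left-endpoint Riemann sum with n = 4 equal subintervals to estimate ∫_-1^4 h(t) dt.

61.09375

Δt = (4 − (-1))/4 = 1.25.
Left endpoints: -1, 0.25, 1.5, 2.75.
h(-1) = -2, h(0.25) = -2.9375, h(1.5) = 11.75, h(2.75) = 42.0625.
Sum = Δt · [h(-1) + h(0.25) + h(1.5) + h(2.75)].
Sum = 61.09375.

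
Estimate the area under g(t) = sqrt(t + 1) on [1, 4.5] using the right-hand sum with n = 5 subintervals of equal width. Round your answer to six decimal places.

Δt = (4.5 − 1)/5 = 0.7.
Right endpoints: 1.7, 2.4, 3.1, 3.8, 4.5.
g(1.7) ≈ 1.643168, g(2.4) ≈ 1.843909, g(3.1) ≈ 2.024846, g(3.8) ≈ 2.190890, g(4.5) ≈ 2.345208.
Sum = Δt · [g(1.7) + g(2.4) + g(3.1) + g(3.8) + g(4.5)].
Sum ≈ 7.033614.

7.033614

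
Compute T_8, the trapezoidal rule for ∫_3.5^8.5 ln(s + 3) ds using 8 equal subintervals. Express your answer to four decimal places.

10.9181

Δs = (8.5 − 3.5)/8 = 0.625.
f(3.5) ≈ 1.8718, f(4.125) ≈ 1.9636, f(4.75) ≈ 2.0477, f(5.375) ≈ 2.1253, f(6) ≈ 2.1972, f(6.625) ≈ 2.2644, f(7.25) ≈ 2.3273, f(7.875) ≈ 2.3865, f(8.5) ≈ 2.4423.
T_8 = (Δs/2)·[f(s_0) + 2f(s_1) + ... + 2f(s_{7}) + f(s_8)].
Sum ≈ 10.9181.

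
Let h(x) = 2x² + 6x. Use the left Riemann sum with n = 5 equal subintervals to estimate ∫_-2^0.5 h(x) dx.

-7.5

Δx = (0.5 − (-2))/5 = 0.5.
Left endpoints: -2, -1.5, -1, -0.5, 0.
h(-2) = -4, h(-1.5) = -4.5, h(-1) = -4, h(-0.5) = -2.5, h(0) = 0.
Sum = Δx · [h(-2) + h(-1.5) + h(-1) + h(-0.5) + h(0)].
Sum = -7.5.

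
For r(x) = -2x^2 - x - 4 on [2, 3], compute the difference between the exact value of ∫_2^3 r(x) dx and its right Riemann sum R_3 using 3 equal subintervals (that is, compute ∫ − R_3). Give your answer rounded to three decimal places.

Exact integral: ∫_2^3 r(x) dx ≈ -19.16667.
R_3 ≈ -21.03704.
Error ≈ -19.16667 − (-21.03704) ≈ 1.870.

1.870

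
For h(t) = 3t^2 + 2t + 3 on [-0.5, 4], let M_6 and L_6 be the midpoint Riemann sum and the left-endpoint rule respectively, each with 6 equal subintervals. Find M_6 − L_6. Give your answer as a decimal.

M_6 = 92.7421875.
L_6 = 73.546875.
M_6 − L_6 = 19.1953125.

19.1953125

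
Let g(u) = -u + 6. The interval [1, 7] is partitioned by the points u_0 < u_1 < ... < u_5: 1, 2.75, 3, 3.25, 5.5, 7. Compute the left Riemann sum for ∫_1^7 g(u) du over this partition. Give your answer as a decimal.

17.25

Subinterval widths: 1.75, 0.25, 0.25, 2.25, 1.5.
Left endpoints: 1, 2.75, 3, 3.25, 5.5.
g(1) = 5, g(2.75) = 3.25, g(3) = 3, g(3.25) = 2.75, g(5.5) = 0.5.
Sum = Σ Δu_i · g(u_i).
Sum = 17.25.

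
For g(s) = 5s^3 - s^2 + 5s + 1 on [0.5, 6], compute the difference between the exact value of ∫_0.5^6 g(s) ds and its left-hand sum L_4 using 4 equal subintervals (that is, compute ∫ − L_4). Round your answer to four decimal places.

Exact integral: ∫_0.5^6 g(s) ds ≈ 1642.838542.
L_4 ≈ 989.194336.
Error ≈ 1642.838542 − 989.194336 ≈ 653.6442.

653.6442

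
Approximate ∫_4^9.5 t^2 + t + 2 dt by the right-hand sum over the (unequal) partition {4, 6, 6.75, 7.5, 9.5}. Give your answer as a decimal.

Subinterval widths: 2, 0.75, 0.75, 2.
Right endpoints: 6, 6.75, 7.5, 9.5.
f(6) = 44, f(6.75) = 54.3125, f(7.5) = 65.75, f(9.5) = 101.75.
Sum = Σ Δt_i · f(t_i).
Sum = 381.546875.

381.546875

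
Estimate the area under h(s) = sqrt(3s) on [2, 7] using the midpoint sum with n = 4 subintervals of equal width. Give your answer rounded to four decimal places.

Δs = (7 − 2)/4 = 1.25.
Midpoints: 2.625, 3.875, 5.125, 6.375.
h(2.625) ≈ 2.8062, h(3.875) ≈ 3.4095, h(5.125) ≈ 3.9211, h(6.375) ≈ 4.3732.
Sum = Δs · [h(2.625) + h(3.875) + h(5.125) + h(6.375)].
Sum ≈ 18.1376.

18.1376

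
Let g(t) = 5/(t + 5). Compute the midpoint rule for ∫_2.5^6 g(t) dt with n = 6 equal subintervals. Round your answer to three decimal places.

1.914

Δt = (6 − 2.5)/6 = 7/12.
Midpoints: 67/24, 3.375, 95/24, 109/24, 5.125, 137/24.
g(67/24) = 120/187, g(3.375) = 40/67, g(95/24) = 24/43, g(109/24) = 120/229, g(5.125) = 40/81, g(137/24) = 120/257.
Sum = Δt · [g(67/24) + g(3.375) + g(95/24) + ...].
Sum ≈ 1.914.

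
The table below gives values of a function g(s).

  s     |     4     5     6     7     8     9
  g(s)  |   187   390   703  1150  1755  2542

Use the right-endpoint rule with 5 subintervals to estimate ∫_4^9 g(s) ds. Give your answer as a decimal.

6540

Δs = 1.
Sum = 1·[390 + 703 + 1150 + 1755 + 2542] = 6540.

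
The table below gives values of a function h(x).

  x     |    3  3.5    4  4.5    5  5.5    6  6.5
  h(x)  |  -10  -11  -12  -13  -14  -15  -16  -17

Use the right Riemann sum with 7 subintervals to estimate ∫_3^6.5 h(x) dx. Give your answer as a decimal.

-49

Δx = 0.5.
Sum = 0.5·[(-11) + (-12) + (-13) + (-14) + (-15) + (-16) + (-17)] = -49.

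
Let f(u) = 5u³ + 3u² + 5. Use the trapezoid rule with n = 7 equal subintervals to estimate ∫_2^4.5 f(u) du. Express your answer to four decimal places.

590.9534

Δu = (4.5 − 2)/7 = 5/14.
f(2) = 57, f(33/14) = 239143/2744, f(19/7) = 43591/343, f(43/14) = 488913/2744, f(24/7) = 82931/343, f(53/14) = 876083/2744, f(29/7) = 141321/343, f(4.5) = 521.375.
T_7 = (Δu/2)·[f(u_0) + 2f(u_1) + ... + 2f(u_{6}) + f(u_7)].
Sum ≈ 590.9534.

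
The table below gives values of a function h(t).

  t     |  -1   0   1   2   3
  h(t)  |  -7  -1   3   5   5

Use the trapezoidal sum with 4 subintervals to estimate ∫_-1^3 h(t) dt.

6

Δt = 1.
T_4 = (1/2)·[(-7) + 2·(-1) + 2·3 + 2·5 + 5] = 6.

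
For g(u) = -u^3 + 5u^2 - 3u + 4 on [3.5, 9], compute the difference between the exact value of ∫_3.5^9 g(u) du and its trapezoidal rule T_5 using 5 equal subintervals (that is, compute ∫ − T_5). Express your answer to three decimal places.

Exact integral: ∫_3.5^9 g(u) du ≈ -540.31771.
T_5 = -555.56875.
Error ≈ -540.31771 − (-555.56875) ≈ 15.251.

15.251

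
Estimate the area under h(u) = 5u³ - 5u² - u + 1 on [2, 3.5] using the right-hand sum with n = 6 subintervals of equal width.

Δu = (3.5 − 2)/6 = 0.25.
Right endpoints: 2.25, 2.5, 2.75, 3, 3.25, 3.5.
h(2.25) = 30.390625, h(2.5) = 45.375, h(2.75) = 64.421875, h(3) = 88, h(3.25) = 116.578125, h(3.5) = 150.625.
Sum = Δu · [h(2.25) + h(2.5) + h(2.75) + ...].
Sum = 123.84765625.

123.84765625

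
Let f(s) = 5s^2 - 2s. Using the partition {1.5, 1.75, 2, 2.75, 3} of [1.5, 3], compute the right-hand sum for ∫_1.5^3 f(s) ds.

40.9375

Subinterval widths: 0.25, 0.25, 0.75, 0.25.
Right endpoints: 1.75, 2, 2.75, 3.
f(1.75) = 11.8125, f(2) = 16, f(2.75) = 32.3125, f(3) = 39.
Sum = Σ Δs_i · f(s_i).
Sum = 40.9375.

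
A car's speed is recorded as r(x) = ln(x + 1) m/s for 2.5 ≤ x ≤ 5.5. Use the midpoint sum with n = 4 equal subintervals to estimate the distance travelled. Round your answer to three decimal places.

4.785

Δx = (5.5 − 2.5)/4 = 0.75.
Midpoints: 2.875, 3.625, 4.375, 5.125.
r(2.875) ≈ 1.355, r(3.625) ≈ 1.531, r(4.375) ≈ 1.682, r(5.125) ≈ 1.812.
Sum = Δx · [r(2.875) + r(3.625) + r(4.375) + r(5.125)].
Sum ≈ 4.785.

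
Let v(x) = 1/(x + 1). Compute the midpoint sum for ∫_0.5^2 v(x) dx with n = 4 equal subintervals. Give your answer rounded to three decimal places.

0.691

Δx = (2 − 0.5)/4 = 0.375.
Midpoints: 0.6875, 1.0625, 1.4375, 1.8125.
v(0.6875) = 16/27, v(1.0625) = 16/33, v(1.4375) = 16/39, v(1.8125) = 16/45.
Sum = Δx · [v(0.6875) + v(1.0625) + v(1.4375) + v(1.8125)].
Sum ≈ 0.691.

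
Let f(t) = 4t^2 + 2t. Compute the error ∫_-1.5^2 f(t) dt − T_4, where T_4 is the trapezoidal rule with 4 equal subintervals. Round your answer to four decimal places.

-1.7865

Exact integral: ∫_-1.5^2 f(t) dt ≈ 16.916667.
T_4 = 18.703125.
Error ≈ 16.916667 − 18.703125 ≈ -1.7865.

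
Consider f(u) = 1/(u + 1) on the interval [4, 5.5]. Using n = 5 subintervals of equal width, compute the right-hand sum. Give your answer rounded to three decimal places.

Δu = (5.5 − 4)/5 = 0.3.
Right endpoints: 4.3, 4.6, 4.9, 5.2, 5.5.
f(4.3) = 10/53, f(4.6) = 5/28, f(4.9) = 10/59, f(5.2) = 5/31, f(5.5) = 2/13.
Sum = Δu · [f(4.3) + f(4.6) + f(4.9) + f(5.2) + f(5.5)].
Sum ≈ 0.256.

0.256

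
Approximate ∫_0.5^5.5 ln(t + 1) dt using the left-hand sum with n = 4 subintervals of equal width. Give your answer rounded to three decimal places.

Δt = (5.5 − 0.5)/4 = 1.25.
Left endpoints: 0.5, 1.75, 3, 4.25.
f(0.5) ≈ 0.405, f(1.75) ≈ 1.012, f(3) ≈ 1.386, f(4.25) ≈ 1.658.
Sum = Δt · [f(0.5) + f(1.75) + f(3) + f(4.25)].
Sum ≈ 5.577.

5.577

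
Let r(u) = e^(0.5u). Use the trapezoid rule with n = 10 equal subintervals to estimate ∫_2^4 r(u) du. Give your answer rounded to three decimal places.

9.349

Δu = (4 − 2)/10 = 0.2.
r(2) ≈ 2.718, r(2.2) ≈ 3.004, r(2.4) ≈ 3.320, r(2.6) ≈ 3.669, r(2.8) ≈ 4.055, r(3) ≈ 4.482, r(3.2) ≈ 4.953, r(3.4) ≈ 5.474, r(3.6) ≈ 6.050, r(3.8) ≈ 6.686, r(4) ≈ 7.389.
T_10 = (Δu/2)·[r(u_0) + 2r(u_1) + ... + 2r(u_{9}) + r(u_10)].
Sum ≈ 9.349.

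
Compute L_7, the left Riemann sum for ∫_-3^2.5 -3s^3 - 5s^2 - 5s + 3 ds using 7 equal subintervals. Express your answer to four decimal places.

Δs = (2.5 − (-3))/7 = 11/14.
Left endpoints: -3, -31/14, -10/7, -9/14, 1/7, 13/14, 12/7.
f(-3) = 54, f(-31/14) = 60715/2744, f(-10/7) = 2979/343, f(-9/14) = 13569/2744, f(1/7) = 746/343, f(13/14) = -22929/2744, f(12/7) = -12135/343.
Sum = Δs · [f(-3) + f(-31/14) + f(-10/7) + ...].
Sum ≈ 37.8686.

37.8686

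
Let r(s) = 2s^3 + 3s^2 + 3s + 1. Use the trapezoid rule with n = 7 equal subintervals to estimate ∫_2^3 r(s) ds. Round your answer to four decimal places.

60.0612

Δs = (3 − 2)/7 = 1/7.
r(2) = 35, r(15/7) = 14023/343, r(16/7) = 16263/343, r(17/7) = 18737/343, r(18/7) = 21457/343, r(19/7) = 24435/343, r(20/7) = 27683/343, r(3) = 91.
T_7 = (Δs/2)·[r(s_0) + 2r(s_1) + ... + 2r(s_{6}) + r(s_7)].
Sum ≈ 60.0612.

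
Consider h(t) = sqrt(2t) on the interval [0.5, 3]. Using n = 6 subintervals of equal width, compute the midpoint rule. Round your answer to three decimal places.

4.570

Δt = (3 − 0.5)/6 = 5/12.
Midpoints: 17/24, 1.125, 37/24, 47/24, 2.375, 67/24.
h(17/24) ≈ 1.190, h(1.125) ≈ 1.500, h(37/24) ≈ 1.756, h(47/24) ≈ 1.979, h(2.375) ≈ 2.179, h(67/24) ≈ 2.363.
Sum = Δt · [h(17/24) + h(1.125) + h(37/24) + ...].
Sum ≈ 4.570.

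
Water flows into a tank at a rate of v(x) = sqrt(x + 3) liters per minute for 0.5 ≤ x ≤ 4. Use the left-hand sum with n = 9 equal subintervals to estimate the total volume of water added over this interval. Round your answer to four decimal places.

7.8299

Δx = (4 − 0.5)/9 = 7/18.
Left endpoints: 0.5, 8/9, 23/18, 5/3, 37/18, 22/9, 17/6, 29/9, 65/18.
v(0.5) ≈ 1.8708, v(8/9) ≈ 1.9720, v(23/18) ≈ 2.0683, v(5/3) ≈ 2.1602, v(37/18) ≈ 2.2485, v(22/9) ≈ 2.3333, v(17/6) ≈ 2.4152, v(29/9) ≈ 2.4944, v(65/18) ≈ 2.5712.
Sum = Δx · [v(0.5) + v(8/9) + v(23/18) + ...].
Sum ≈ 7.8299.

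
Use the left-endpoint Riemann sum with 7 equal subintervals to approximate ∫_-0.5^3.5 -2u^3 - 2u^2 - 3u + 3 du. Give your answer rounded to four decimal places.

-77.2041

Δu = (3.5 − (-0.5))/7 = 4/7.
Left endpoints: -0.5, 1/14, 9/14, 17/14, 25/14, 33/14, 41/14.
f(-0.5) = 4.25, f(1/14) = 3807/1372, f(9/14) = -393/1372, f(17/14) = -9841/1372, f(25/14) = -27609/1372, f(33/14) = -56769/1372, f(41/14) = -100393/1372.
Sum = Δu · [f(-0.5) + f(1/14) + f(9/14) + ...].
Sum ≈ -77.2041.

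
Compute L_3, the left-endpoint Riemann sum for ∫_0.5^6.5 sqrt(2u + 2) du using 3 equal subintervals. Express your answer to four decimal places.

15.3889

Δu = (6.5 − 0.5)/3 = 2.
Left endpoints: 0.5, 2.5, 4.5.
f(0.5) ≈ 1.7321, f(2.5) ≈ 2.6458, f(4.5) ≈ 3.3166.
Sum = Δu · [f(0.5) + f(2.5) + f(4.5)].
Sum ≈ 15.3889.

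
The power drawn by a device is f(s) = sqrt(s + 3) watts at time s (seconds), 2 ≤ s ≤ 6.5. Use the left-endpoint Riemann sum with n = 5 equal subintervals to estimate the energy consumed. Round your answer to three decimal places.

11.682

Δs = (6.5 − 2)/5 = 0.9.
Left endpoints: 2, 2.9, 3.8, 4.7, 5.6.
f(2) ≈ 2.236, f(2.9) ≈ 2.429, f(3.8) ≈ 2.608, f(4.7) ≈ 2.775, f(5.6) ≈ 2.933.
Sum = Δs · [f(2) + f(2.9) + f(3.8) + f(4.7) + f(5.6)].
Sum ≈ 11.682.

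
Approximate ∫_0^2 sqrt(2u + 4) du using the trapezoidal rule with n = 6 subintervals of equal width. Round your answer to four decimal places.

4.8745

Δu = (2 − 0)/6 = 1/3.
f(0) ≈ 2.0000, f(1/3) ≈ 2.1602, f(2/3) ≈ 2.3094, f(1) ≈ 2.4495, f(4/3) ≈ 2.5820, f(5/3) ≈ 2.7080, f(2) ≈ 2.8284.
T_6 = (Δu/2)·[f(u_0) + 2f(u_1) + ... + 2f(u_{5}) + f(u_6)].
Sum ≈ 4.8745.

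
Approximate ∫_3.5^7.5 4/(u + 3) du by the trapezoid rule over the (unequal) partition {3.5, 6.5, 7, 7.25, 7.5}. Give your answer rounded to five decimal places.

1.95510

Subinterval widths: 3, 0.5, 0.25, 0.25.
f(3.5) = 8/13, f(6.5) = 8/19, f(7) = 0.4, f(7.25) = 16/41, f(7.5) = 8/21.
On each subinterval the trapezoid contributes (Δu_i/2)·[f(u_{i-1}) + f(u_i)].
Sum ≈ 1.95510.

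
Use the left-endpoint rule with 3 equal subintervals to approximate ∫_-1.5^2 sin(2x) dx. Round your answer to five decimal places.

0.27524

Δx = (2 − (-1.5))/3 = 7/6.
Left endpoints: -1.5, -1/3, 5/6.
f(-1.5) ≈ -0.14112, f(-1/3) ≈ -0.61837, f(5/6) ≈ 0.99541.
Sum = Δx · [f(-1.5) + f(-1/3) + f(5/6)].
Sum ≈ 0.27524.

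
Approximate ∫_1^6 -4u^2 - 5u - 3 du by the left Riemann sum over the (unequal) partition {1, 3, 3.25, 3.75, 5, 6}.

Subinterval widths: 2, 0.25, 0.5, 1.25, 1.
Left endpoints: 1, 3, 3.25, 3.75, 5.
f(1) = -12, f(3) = -54, f(3.25) = -61.5, f(3.75) = -78, f(5) = -128.
Sum = Σ Δu_i · f(u_i).
Sum = -293.75.

-293.75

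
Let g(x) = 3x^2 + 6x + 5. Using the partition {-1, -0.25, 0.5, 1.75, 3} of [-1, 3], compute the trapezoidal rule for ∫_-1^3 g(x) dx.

Subinterval widths: 0.75, 0.75, 1.25, 1.25.
g(-1) = 2, g(-0.25) = 3.6875, g(0.5) = 8.75, g(1.75) = 24.6875, g(3) = 50.
On each subinterval the trapezoid contributes (Δx_i/2)·[g(x_{i-1}) + g(x_i)].
Sum = 74.375.

74.375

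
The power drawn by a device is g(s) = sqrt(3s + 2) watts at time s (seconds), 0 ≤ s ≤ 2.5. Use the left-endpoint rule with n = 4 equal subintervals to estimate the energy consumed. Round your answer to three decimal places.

5.339

Δs = (2.5 − 0)/4 = 0.625.
Left endpoints: 0, 0.625, 1.25, 1.875.
g(0) ≈ 1.414, g(0.625) ≈ 1.969, g(1.25) ≈ 2.398, g(1.875) ≈ 2.761.
Sum = Δs · [g(0) + g(0.625) + g(1.25) + g(1.875)].
Sum ≈ 5.339.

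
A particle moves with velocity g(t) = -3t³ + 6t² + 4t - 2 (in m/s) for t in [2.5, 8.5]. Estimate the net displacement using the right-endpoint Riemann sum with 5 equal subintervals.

Δt = (8.5 − 2.5)/5 = 1.2.
Right endpoints: 3.7, 4.9, 6.1, 7.3, 8.5.
g(3.7) = -57.019, g(4.9) = -191.287, g(6.1) = -435.283, g(7.3) = -820.111, g(8.5) = -1376.875.
Sum = Δt · [g(3.7) + g(4.9) + g(6.1) + g(7.3) + g(8.5)].
Sum = -3456.69.

-3456.69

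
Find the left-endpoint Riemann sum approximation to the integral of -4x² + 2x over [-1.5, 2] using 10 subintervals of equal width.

Δx = (2 − (-1.5))/10 = 0.35.
Left endpoints: -1.5, -1.15, -0.8, -0.45, -0.1, 0.25, 0.6, 0.95, 1.3, 1.65.
f(-1.5) = -12, f(-1.15) = -7.59, f(-0.8) = -4.16, f(-0.45) = -1.71, f(-0.1) = -0.24, f(0.25) = 0.25, f(0.6) = -0.24, f(0.95) = -1.71, f(1.3) = -4.16, f(1.65) = -7.59.
Sum = Δx · [f(-1.5) + f(-1.15) + f(-0.8) + ...].
Sum = -13.7025.

-13.7025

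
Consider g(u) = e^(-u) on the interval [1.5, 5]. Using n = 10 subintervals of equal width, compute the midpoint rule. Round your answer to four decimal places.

Δu = (5 − 1.5)/10 = 0.35.
Midpoints: 1.675, 2.025, 2.375, 2.725, 3.075, 3.425, 3.775, 4.125, 4.475, 4.825.
g(1.675) ≈ 0.1873, g(2.025) ≈ 0.1320, g(2.375) ≈ 0.0930, g(2.725) ≈ 0.0655, g(3.075) ≈ 0.0462, g(3.425) ≈ 0.0325, g(3.775) ≈ 0.0229, g(4.125) ≈ 0.0162, g(4.475) ≈ 0.0114, g(4.825) ≈ 0.0080.
Sum = Δu · [g(1.675) + g(2.025) + g(2.375) + ...].
Sum ≈ 0.2153.

0.2153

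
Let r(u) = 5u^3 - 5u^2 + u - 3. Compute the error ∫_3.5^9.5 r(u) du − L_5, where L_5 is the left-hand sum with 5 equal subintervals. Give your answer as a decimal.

2079.9

Exact integral: ∫_3.5^9.5 r(u) du = 8657.25.
L_5 = 6577.35.
Error = 8657.25 − 6577.35 = 2079.9.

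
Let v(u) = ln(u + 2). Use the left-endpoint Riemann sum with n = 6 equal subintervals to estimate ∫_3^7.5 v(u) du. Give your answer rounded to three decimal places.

Δu = (7.5 − 3)/6 = 0.75.
Left endpoints: 3, 3.75, 4.5, 5.25, 6, 6.75.
v(3) ≈ 1.609, v(3.75) ≈ 1.749, v(4.5) ≈ 1.872, v(5.25) ≈ 1.981, v(6) ≈ 2.079, v(6.75) ≈ 2.169.
Sum = Δu · [v(3) + v(3.75) + v(4.5) + ...].
Sum ≈ 8.595.

8.595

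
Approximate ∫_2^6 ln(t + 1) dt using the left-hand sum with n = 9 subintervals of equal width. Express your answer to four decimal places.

Δt = (6 − 2)/9 = 4/9.
Left endpoints: 2, 22/9, 26/9, 10/3, 34/9, 38/9, 14/3, 46/9, 50/9.
f(2) ≈ 1.0986, f(22/9) ≈ 1.2368, f(26/9) ≈ 1.3581, f(10/3) ≈ 1.4663, f(34/9) ≈ 1.5640, f(38/9) ≈ 1.6529, f(14/3) ≈ 1.7346, f(46/9) ≈ 1.8101, f(50/9) ≈ 1.8803.
Sum = Δt · [f(2) + f(22/9) + f(26/9) + ...].
Sum ≈ 6.1341.

6.1341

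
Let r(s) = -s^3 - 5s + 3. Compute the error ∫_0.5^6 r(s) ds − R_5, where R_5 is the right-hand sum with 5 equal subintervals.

144.670625

Exact integral: ∫_0.5^6 r(s) ds = -396.859375.
R_5 = -541.53.
Error = -396.859375 − (-541.53) = 144.670625.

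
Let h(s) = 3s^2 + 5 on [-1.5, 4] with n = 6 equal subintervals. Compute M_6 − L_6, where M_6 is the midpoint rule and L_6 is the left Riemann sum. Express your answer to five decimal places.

M_6 ≈ 93.7196181.
L_6 ≈ 78.2795139.
M_6 − L_6 ≈ 15.44010.

15.44010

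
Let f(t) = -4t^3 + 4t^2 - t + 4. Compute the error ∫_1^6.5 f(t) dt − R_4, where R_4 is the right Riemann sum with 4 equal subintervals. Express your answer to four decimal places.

713.8685

Exact integral: ∫_1^6.5 f(t) dt ≈ -1417.854167.
R_4 = -2131.72265625.
Error ≈ -1417.854167 − (-2131.72265625) ≈ 713.8685.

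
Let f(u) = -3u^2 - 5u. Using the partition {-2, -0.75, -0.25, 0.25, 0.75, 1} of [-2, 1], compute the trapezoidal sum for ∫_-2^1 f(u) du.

Subinterval widths: 1.25, 0.5, 0.5, 0.5, 0.25.
f(-2) = -2, f(-0.75) = 2.0625, f(-0.25) = 1.0625, f(0.25) = -1.4375, f(0.75) = -5.4375, f(1) = -8.
On each subinterval the trapezoid contributes (Δu_i/2)·[f(u_{i-1}) + f(u_i)].
Sum = -2.671875.

-2.671875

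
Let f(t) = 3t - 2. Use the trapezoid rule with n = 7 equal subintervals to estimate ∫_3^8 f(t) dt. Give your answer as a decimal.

Δt = (8 − 3)/7 = 5/7.
f(3) = 7, f(26/7) = 64/7, f(31/7) = 79/7, f(36/7) = 94/7, f(41/7) = 109/7, f(46/7) = 124/7, f(51/7) = 139/7, f(8) = 22.
T_7 = (Δt/2)·[f(t_0) + 2f(t_1) + ... + 2f(t_{6}) + f(t_7)].
Sum = 72.5.

72.5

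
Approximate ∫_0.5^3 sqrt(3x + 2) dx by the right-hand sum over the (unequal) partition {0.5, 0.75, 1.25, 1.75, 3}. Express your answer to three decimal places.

Subinterval widths: 0.25, 0.5, 0.5, 1.25.
Right endpoints: 0.75, 1.25, 1.75, 3.
f(0.75) ≈ 2.062, f(1.25) ≈ 2.398, f(1.75) ≈ 2.693, f(3) ≈ 3.317.
Sum = Σ Δx_i · f(x_i).
Sum ≈ 7.206.

7.206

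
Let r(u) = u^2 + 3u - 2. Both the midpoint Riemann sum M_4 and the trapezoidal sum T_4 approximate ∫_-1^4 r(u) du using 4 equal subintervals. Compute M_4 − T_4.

M_4 = 33.515625.
T_4 = 35.46875.
M_4 − T_4 = -1.953125.

-1.953125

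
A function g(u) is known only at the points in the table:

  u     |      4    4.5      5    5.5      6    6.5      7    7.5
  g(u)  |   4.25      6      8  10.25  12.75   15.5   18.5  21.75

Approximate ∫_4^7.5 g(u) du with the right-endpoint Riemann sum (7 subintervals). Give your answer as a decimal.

46.375

Δu = 0.5.
Sum = 0.5·[6 + 8 + 10.25 + 12.75 + 15.5 + 18.5 + 21.75] = 46.375.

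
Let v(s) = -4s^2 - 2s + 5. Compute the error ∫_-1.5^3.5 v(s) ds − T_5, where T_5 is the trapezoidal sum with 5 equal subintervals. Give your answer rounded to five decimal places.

Exact integral: ∫_-1.5^3.5 v(s) ds ≈ -46.6666667.
T_5 = -50.
Error ≈ -46.6666667 − (-50) ≈ 3.33333.

3.33333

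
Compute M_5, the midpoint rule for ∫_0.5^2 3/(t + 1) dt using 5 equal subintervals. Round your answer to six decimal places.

2.075724

Δt = (2 − 0.5)/5 = 0.3.
Midpoints: 0.65, 0.95, 1.25, 1.55, 1.85.
f(0.65) = 20/11, f(0.95) = 20/13, f(1.25) = 4/3, f(1.55) = 20/17, f(1.85) = 20/19.
Sum = Δt · [f(0.65) + f(0.95) + f(1.25) + f(1.55) + f(1.85)].
Sum ≈ 2.075724.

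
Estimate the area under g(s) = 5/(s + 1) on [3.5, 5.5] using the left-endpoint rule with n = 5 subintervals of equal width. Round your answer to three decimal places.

Δs = (5.5 − 3.5)/5 = 0.4.
Left endpoints: 3.5, 3.9, 4.3, 4.7, 5.1.
g(3.5) = 10/9, g(3.9) = 50/49, g(4.3) = 50/53, g(4.7) = 50/57, g(5.1) = 50/61.
Sum = Δs · [g(3.5) + g(3.9) + g(4.3) + g(4.7) + g(5.1)].
Sum ≈ 1.909.

1.909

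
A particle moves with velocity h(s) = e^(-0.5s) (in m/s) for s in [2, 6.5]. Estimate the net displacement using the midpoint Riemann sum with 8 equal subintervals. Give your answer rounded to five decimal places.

0.65605

Δs = (6.5 − 2)/8 = 0.5625.
Midpoints: 2.28125, 2.84375, 3.40625, 3.96875, 4.53125, 5.09375, 5.65625, 6.21875.
h(2.28125) ≈ 0.31962, h(2.84375) ≈ 0.24126, h(3.40625) ≈ 0.18211, h(3.96875) ≈ 0.13747, h(4.53125) ≈ 0.10377, h(5.09375) ≈ 0.07833, h(5.65625) ≈ 0.05912, h(6.21875) ≈ 0.04463.
Sum = Δs · [h(2.28125) + h(2.84375) + h(3.40625) + ...].
Sum ≈ 0.65605.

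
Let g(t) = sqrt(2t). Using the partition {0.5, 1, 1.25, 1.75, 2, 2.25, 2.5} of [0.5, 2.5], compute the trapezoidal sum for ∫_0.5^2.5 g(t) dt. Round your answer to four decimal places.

3.3847

Subinterval widths: 0.5, 0.25, 0.5, 0.25, 0.25, 0.25.
g(0.5) ≈ 1.0000, g(1) ≈ 1.4142, g(1.25) ≈ 1.5811, g(1.75) ≈ 1.8708, g(2) ≈ 2.0000, g(2.25) ≈ 2.1213, g(2.5) ≈ 2.2361.
On each subinterval the trapezoid contributes (Δt_i/2)·[g(t_{i-1}) + g(t_i)].
Sum ≈ 3.3847.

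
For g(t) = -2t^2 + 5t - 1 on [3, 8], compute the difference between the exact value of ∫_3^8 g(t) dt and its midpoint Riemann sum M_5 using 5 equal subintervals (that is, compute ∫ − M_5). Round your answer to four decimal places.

-0.8333

Exact integral: ∫_3^8 g(t) dt ≈ -190.833333.
M_5 = -190.
Error ≈ -190.833333 − (-190) ≈ -0.8333.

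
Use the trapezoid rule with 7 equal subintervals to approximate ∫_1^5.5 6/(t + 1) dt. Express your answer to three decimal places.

Δt = (5.5 − 1)/7 = 9/14.
f(1) = 3, f(23/14) = 84/37, f(16/7) = 42/23, f(41/14) = 84/55, f(25/7) = 1.3125, f(59/14) = 84/73, f(34/7) = 42/41, f(5.5) = 12/13.
T_7 = (Δt/2)·[f(t_0) + 2f(t_1) + ... + 2f(t_{6}) + f(t_7)].
Sum ≈ 7.118.

7.118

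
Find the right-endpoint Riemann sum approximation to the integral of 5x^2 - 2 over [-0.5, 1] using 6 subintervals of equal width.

-0.578125

Δx = (1 − (-0.5))/6 = 0.25.
Right endpoints: -0.25, 0, 0.25, 0.5, 0.75, 1.
f(-0.25) = -1.6875, f(0) = -2, f(0.25) = -1.6875, f(0.5) = -0.75, f(0.75) = 0.8125, f(1) = 3.
Sum = Δx · [f(-0.25) + f(0) + f(0.25) + ...].
Sum = -0.578125.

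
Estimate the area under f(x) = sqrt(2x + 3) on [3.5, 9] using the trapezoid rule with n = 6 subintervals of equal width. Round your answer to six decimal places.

21.530249

Δx = (9 − 3.5)/6 = 11/12.
f(3.5) ≈ 3.162278, f(53/12) ≈ 3.439961, f(16/3) ≈ 3.696846, f(6.25) ≈ 3.937004, f(43/6) ≈ 4.163332, f(97/12) ≈ 4.377975, f(9) ≈ 4.582576.
T_6 = (Δx/2)·[f(x_0) + 2f(x_1) + ... + 2f(x_{5}) + f(x_6)].
Sum ≈ 21.530249.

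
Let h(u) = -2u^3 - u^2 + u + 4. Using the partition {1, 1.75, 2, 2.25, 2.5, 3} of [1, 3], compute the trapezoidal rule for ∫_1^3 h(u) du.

-37.7890625

Subinterval widths: 0.75, 0.25, 0.25, 0.25, 0.5.
h(1) = 2, h(1.75) = -8.03125, h(2) = -14, h(2.25) = -21.59375, h(2.5) = -31, h(3) = -56.
On each subinterval the trapezoid contributes (Δu_i/2)·[h(u_{i-1}) + h(u_i)].
Sum = -37.7890625.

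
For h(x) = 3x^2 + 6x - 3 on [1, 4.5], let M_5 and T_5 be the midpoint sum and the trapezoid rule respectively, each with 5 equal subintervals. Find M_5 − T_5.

M_5 = 136.94625.
T_5 = 138.2325.
M_5 − T_5 = -1.28625.

-1.28625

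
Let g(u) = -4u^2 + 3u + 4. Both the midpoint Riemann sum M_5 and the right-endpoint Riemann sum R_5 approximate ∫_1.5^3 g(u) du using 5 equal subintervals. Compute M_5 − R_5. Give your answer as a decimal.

M_5 = -15.33.
R_5 = -18.84.
M_5 − R_5 = 3.51.

3.51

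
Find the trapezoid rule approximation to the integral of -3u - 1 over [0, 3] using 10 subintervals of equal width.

-16.5

Δu = (3 − 0)/10 = 0.3.
f(0) = -1, f(0.3) = -1.9, f(0.6) = -2.8, f(0.9) = -3.7, f(1.2) = -4.6, f(1.5) = -5.5, f(1.8) = -6.4, f(2.1) = -7.3, f(2.4) = -8.2, f(2.7) = -9.1, f(3) = -10.
T_10 = (Δu/2)·[f(u_0) + 2f(u_1) + ... + 2f(u_{9}) + f(u_10)].
Sum = -16.5.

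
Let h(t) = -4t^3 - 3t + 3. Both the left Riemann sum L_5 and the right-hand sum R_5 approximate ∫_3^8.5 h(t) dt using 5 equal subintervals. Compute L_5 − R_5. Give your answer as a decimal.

2601.5

L_5 = -3993.22.
R_5 = -6594.72.
L_5 − R_5 = 2601.5.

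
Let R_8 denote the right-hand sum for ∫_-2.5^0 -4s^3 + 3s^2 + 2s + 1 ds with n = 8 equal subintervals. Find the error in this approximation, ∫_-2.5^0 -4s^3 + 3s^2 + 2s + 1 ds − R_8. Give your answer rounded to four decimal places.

Exact integral: ∫_-2.5^0 f(s) ds = 50.9375.
R_8 ≈ 39.755859.
Error ≈ 50.9375 − 39.755859 ≈ 11.1816.

11.1816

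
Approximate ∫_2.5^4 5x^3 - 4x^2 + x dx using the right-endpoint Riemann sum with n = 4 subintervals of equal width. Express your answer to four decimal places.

251.4404

Δx = (4 − 2.5)/4 = 0.375.
Right endpoints: 2.875, 3.25, 3.625, 4.
f(2.875) = 45379/512, f(3.25) = 132.640625, f(3.625) = 96889/512, f(4) = 260.
Sum = Δx · [f(2.875) + f(3.25) + f(3.625) + f(4)].
Sum ≈ 251.4404.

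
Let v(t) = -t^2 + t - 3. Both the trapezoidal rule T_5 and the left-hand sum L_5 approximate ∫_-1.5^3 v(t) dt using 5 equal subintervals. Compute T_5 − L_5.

-1.0125

T_5 = -20.8575.
L_5 = -19.845.
T_5 − L_5 = -1.0125.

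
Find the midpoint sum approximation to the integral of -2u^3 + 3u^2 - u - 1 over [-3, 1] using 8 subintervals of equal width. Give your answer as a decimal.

Δu = (1 − (-3))/8 = 0.5.
Midpoints: -2.75, -2.25, -1.75, -1.25, -0.75, -0.25, 0.25, 0.75.
f(-2.75) = 66.03125, f(-2.25) = 39.21875, f(-1.75) = 20.65625, f(-1.25) = 8.84375, f(-0.75) = 2.28125, f(-0.25) = -0.53125, f(0.25) = -1.09375, f(0.75) = -0.90625.
Sum = Δu · [f(-2.75) + f(-2.25) + f(-1.75) + ...].
Sum = 67.25.

67.25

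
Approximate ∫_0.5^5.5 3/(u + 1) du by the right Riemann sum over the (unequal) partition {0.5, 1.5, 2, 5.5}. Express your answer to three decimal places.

Subinterval widths: 1, 0.5, 3.5.
Right endpoints: 1.5, 2, 5.5.
f(1.5) = 1.2, f(2) = 1, f(5.5) = 6/13.
Sum = Σ Δu_i · f(u_i).
Sum ≈ 3.315.

3.315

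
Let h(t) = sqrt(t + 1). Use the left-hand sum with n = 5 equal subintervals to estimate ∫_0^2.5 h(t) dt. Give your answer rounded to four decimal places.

3.4761

Δt = (2.5 − 0)/5 = 0.5.
Left endpoints: 0, 0.5, 1, 1.5, 2.
h(0) ≈ 1.0000, h(0.5) ≈ 1.2247, h(1) ≈ 1.4142, h(1.5) ≈ 1.5811, h(2) ≈ 1.7321.
Sum = Δt · [h(0) + h(0.5) + h(1) + h(1.5) + h(2)].
Sum ≈ 3.4761.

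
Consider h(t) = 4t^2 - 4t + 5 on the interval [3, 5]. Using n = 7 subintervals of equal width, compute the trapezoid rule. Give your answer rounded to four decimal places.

108.7755

Δt = (5 − 3)/7 = 2/7.
h(3) = 29, h(23/7) = 1717/49, h(25/7) = 2045/49, h(27/7) = 2405/49, h(29/7) = 2797/49, h(31/7) = 3221/49, h(33/7) = 3677/49, h(5) = 85.
T_7 = (Δt/2)·[h(t_0) + 2h(t_1) + ... + 2h(t_{6}) + h(t_7)].
Sum ≈ 108.7755.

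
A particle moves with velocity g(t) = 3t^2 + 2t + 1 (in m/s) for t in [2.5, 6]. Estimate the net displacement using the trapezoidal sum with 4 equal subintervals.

Δt = (6 − 2.5)/4 = 0.875.
g(2.5) = 24.75, g(3.375) = 41.921875, g(4.25) = 63.6875, g(5.125) = 90.046875, g(6) = 121.
T_4 = (Δt/2)·[g(t_0) + 2g(t_1) + 2g(t_2) + 2g(t_3) + g(t_4)].
Sum = 234.96484375.

234.96484375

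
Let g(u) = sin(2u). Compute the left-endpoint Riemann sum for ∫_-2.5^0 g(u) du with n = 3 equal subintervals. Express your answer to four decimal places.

0.1284

Δu = (0 − (-2.5))/3 = 5/6.
Left endpoints: -2.5, -5/3, -5/6.
g(-2.5) ≈ 0.9589, g(-5/3) ≈ 0.1906, g(-5/6) ≈ -0.9954.
Sum = Δu · [g(-2.5) + g(-5/3) + g(-5/6)].
Sum ≈ 0.1284.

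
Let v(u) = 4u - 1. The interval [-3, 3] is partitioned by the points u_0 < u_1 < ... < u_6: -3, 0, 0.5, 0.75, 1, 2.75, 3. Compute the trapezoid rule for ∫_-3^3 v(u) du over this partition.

Subinterval widths: 3, 0.5, 0.25, 0.25, 1.75, 0.25.
v(-3) = -13, v(0) = -1, v(0.5) = 1, v(0.75) = 2, v(1) = 3, v(2.75) = 10, v(3) = 11.
On each subinterval the trapezoid contributes (Δu_i/2)·[v(u_{i-1}) + v(u_i)].
Sum = -6.

-6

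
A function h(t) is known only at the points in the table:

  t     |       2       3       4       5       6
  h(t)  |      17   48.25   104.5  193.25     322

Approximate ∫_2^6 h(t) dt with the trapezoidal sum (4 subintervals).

515.5

Δt = 1.
T_4 = (1/2)·[17 + 2·48.25 + 2·104.5 + 2·193.25 + 322] = 515.5.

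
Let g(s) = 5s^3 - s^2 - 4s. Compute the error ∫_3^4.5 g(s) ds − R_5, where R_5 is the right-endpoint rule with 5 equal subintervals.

-46.749375

Exact integral: ∫_3^4.5 g(s) ds = 367.453125.
R_5 = 414.2025.
Error = 367.453125 − 414.2025 = -46.749375.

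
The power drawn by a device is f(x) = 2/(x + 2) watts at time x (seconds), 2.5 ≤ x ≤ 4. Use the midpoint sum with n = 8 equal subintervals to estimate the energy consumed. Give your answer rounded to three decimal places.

0.575

Δx = (4 − 2.5)/8 = 0.1875.
Midpoints: 2.59375, 2.78125, 2.96875, 3.15625, 3.34375, 3.53125, 3.71875, 3.90625.
f(2.59375) = 64/147, f(2.78125) = 64/153, f(2.96875) = 64/159, f(3.15625) = 64/165, f(3.34375) = 64/171, f(3.53125) = 64/177, f(3.71875) = 64/183, f(3.90625) = 64/189.
Sum = Δx · [f(2.59375) + f(2.78125) + f(2.96875) + ...].
Sum ≈ 0.575.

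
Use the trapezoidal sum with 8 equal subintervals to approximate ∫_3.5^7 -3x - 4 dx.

-69.125

Δx = (7 − 3.5)/8 = 0.4375.
f(3.5) = -14.5, f(3.9375) = -15.8125, f(4.375) = -17.125, f(4.8125) = -18.4375, f(5.25) = -19.75, f(5.6875) = -21.0625, f(6.125) = -22.375, f(6.5625) = -23.6875, f(7) = -25.
T_8 = (Δx/2)·[f(x_0) + 2f(x_1) + ... + 2f(x_{7}) + f(x_8)].
Sum = -69.125.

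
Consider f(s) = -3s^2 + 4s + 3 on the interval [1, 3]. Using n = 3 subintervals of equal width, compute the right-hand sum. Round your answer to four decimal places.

Δs = (3 − 1)/3 = 2/3.
Right endpoints: 5/3, 7/3, 3.
f(5/3) = 4/3, f(7/3) = -4, f(3) = -12.
Sum = Δs · [f(5/3) + f(7/3) + f(3)].
Sum ≈ -9.7778.

-9.7778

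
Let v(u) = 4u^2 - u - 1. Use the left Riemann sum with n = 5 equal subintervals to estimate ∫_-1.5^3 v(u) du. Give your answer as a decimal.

Δu = (3 − (-1.5))/5 = 0.9.
Left endpoints: -1.5, -0.6, 0.3, 1.2, 2.1.
v(-1.5) = 9.5, v(-0.6) = 1.04, v(0.3) = -0.94, v(1.2) = 3.56, v(2.1) = 14.54.
Sum = Δu · [v(-1.5) + v(-0.6) + v(0.3) + v(1.2) + v(2.1)].
Sum = 24.93.

24.93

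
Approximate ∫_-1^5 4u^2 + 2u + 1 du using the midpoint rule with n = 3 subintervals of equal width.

Δu = (5 − (-1))/3 = 2.
Midpoints: 0, 2, 4.
f(0) = 1, f(2) = 21, f(4) = 73.
Sum = Δu · [f(0) + f(2) + f(4)].
Sum = 190.

190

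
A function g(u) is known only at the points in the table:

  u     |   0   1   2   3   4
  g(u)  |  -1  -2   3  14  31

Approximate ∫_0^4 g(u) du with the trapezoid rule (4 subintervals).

30

Δu = 1.
T_4 = (1/2)·[(-1) + 2·(-2) + 2·3 + 2·14 + 31] = 30.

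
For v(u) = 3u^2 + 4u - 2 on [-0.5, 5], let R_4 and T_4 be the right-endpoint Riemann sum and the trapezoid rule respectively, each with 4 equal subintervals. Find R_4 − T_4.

R_4 = 234.99609375.
T_4 = 168.82421875.
R_4 − T_4 = 66.171875.

66.171875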